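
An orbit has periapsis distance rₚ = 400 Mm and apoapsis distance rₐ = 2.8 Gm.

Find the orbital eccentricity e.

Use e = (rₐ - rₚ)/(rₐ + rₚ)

Convert to SI: rₚ = 400 Mm = 4e+08 m; rₐ = 2.8 Gm = 2.8e+09 m.
e = (rₐ − rₚ) / (rₐ + rₚ).
e = (2.8e+09 − 4e+08) / (2.8e+09 + 4e+08) = 2.4e+09 / 3.2e+09 ≈ 0.75.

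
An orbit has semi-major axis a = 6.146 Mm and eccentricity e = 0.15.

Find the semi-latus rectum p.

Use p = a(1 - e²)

Convert to SI: a = 6.146 Mm = 6.146e+06 m.
p = a (1 − e²).
p = 6.146e+06 · (1 − (0.15)²) = 6.146e+06 · 0.9775 ≈ 6.008e+06 m = 6.008 Mm.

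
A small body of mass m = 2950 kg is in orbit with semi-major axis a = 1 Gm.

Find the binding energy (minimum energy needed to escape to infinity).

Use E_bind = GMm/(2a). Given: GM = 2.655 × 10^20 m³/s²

Convert to SI: a = 1 Gm = 1e+09 m.
Total orbital energy is E = −GMm/(2a); binding energy is E_bind = −E = GMm/(2a).
E_bind = 2.655e+20 · 2950 / (2 · 1e+09) J ≈ 3.916e+14 J = 391.6 TJ.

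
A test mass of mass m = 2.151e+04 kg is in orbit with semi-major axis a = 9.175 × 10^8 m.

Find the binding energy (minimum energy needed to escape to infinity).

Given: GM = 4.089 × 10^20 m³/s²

Total orbital energy is E = −GMm/(2a); binding energy is E_bind = −E = GMm/(2a).
E_bind = 4.089e+20 · 2.151e+04 / (2 · 9.175e+08) J ≈ 4.793e+15 J = 4.793 PJ.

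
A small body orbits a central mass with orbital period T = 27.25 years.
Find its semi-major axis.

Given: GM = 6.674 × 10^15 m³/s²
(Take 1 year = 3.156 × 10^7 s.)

Convert to SI: T = 27.25 years = 8.6001e+08 s.
Invert Kepler's third law: a = (GM · T² / (4π²))^(1/3).
Substituting T = 8.6001e+08 s and GM = 6.674e+15 m³/s²:
a = (6.674e+15 · (8.6001e+08)² / (4π²))^(1/3) m
a ≈ 5e+10 m = 50 Gm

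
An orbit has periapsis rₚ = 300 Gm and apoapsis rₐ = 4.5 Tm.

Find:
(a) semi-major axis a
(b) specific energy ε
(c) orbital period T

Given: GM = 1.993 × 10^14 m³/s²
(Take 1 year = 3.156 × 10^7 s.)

Convert to SI: rₚ = 300 Gm = 3e+11 m; rₐ = 4.5 Tm = 4.5e+12 m.
(a) a = (rₚ + rₐ)/2 = (3e+11 + 4.5e+12)/2 ≈ 2.4e+12 m
(b) With a = (rₚ + rₐ)/2 = 2.4e+12 m, ε = −GM/(2a) = −1.993e+14/(2 · 2.4e+12) J/kg ≈ -41.52 J/kg
(c) With a = (rₚ + rₐ)/2 = 2.4e+12 m, T = 2π √(a³/GM) = 2π √((2.4e+12)³/1.993e+14) s ≈ 1.655e+12 s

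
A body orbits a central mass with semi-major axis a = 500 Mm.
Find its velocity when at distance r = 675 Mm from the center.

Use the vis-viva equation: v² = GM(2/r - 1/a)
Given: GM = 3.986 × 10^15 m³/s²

Convert to SI: a = 500 Mm = 5e+08 m; r = 675 Mm = 6.75e+08 m.
Vis-viva: v = √(GM · (2/r − 1/a)).
2/r − 1/a = 2/6.75e+08 − 1/5e+08 = 9.62963e-10 m⁻¹.
v = √(3.986e+15 · 9.62963e-10) m/s ≈ 1959 m/s = 1.959 km/s.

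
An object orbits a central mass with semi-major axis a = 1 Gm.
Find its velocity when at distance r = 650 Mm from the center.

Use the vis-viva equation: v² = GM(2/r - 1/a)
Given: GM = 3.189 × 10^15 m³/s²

Convert to SI: a = 1 Gm = 1e+09 m; r = 650 Mm = 6.5e+08 m.
Vis-viva: v = √(GM · (2/r − 1/a)).
2/r − 1/a = 2/6.5e+08 − 1/1e+09 = 2.07692e-09 m⁻¹.
v = √(3.189e+15 · 2.07692e-09) m/s ≈ 2574 m/s = 2.574 km/s.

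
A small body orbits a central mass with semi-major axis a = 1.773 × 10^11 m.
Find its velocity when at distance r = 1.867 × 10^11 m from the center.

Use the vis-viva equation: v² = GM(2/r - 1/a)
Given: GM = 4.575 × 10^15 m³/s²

Vis-viva: v = √(GM · (2/r − 1/a)).
2/r − 1/a = 2/1.867e+11 − 1/1.773e+11 = 5.07221e-12 m⁻¹.
v = √(4.575e+15 · 5.07221e-12) m/s ≈ 152.3 m/s = 152.3 m/s.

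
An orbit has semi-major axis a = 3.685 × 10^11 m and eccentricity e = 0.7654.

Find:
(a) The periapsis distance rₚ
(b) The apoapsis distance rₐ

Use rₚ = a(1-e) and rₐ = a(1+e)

(a) rₚ = a(1 − e) = 3.685e+11 · (1 − 0.7654) = 3.685e+11 · 0.2346 ≈ 8.645e+10 m = 8.645 × 10^10 m.
(b) rₐ = a(1 + e) = 3.685e+11 · (1 + 0.7654) = 3.685e+11 · 1.7654 ≈ 6.505e+11 m = 6.505 × 10^11 m.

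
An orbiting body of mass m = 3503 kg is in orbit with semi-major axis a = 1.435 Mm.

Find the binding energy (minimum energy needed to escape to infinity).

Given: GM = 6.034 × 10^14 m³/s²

Convert to SI: a = 1.435 Mm = 1.435e+06 m.
Total orbital energy is E = −GMm/(2a); binding energy is E_bind = −E = GMm/(2a).
E_bind = 6.034e+14 · 3503 / (2 · 1.435e+06) J ≈ 7.365e+11 J = 736.5 GJ.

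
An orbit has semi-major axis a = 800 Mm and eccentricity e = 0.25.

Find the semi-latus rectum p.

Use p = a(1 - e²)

Convert to SI: a = 800 Mm = 8e+08 m.
p = a (1 − e²).
p = 8e+08 · (1 − (0.25)²) = 8e+08 · 0.9375 ≈ 7.5e+08 m = 750 Mm.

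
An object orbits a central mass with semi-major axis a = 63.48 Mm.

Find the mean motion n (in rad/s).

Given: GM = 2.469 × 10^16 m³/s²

Convert to SI: a = 63.48 Mm = 6.348e+07 m.
n = √(GM / a³).
n = √(2.469e+16 / (6.348e+07)³) rad/s ≈ 0.0003107 rad/s.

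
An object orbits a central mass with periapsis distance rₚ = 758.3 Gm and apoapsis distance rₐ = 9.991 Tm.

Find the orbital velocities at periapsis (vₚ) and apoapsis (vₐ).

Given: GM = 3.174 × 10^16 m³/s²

Convert to SI: rₚ = 758.3 Gm = 7.583e+11 m; rₐ = 9.991 Tm = 9.991e+12 m.
Use the vis-viva equation v² = GM(2/r − 1/a) with a = (rₚ + rₐ)/2 = (7.583e+11 + 9.991e+12)/2 = 5.37465e+12 m.
vₚ = √(GM · (2/rₚ − 1/a)) = √(3.174e+16 · (2/7.583e+11 − 1/5.37465e+12)) m/s ≈ 278.9 m/s = 278.9 m/s.
vₐ = √(GM · (2/rₐ − 1/a)) = √(3.174e+16 · (2/9.991e+12 − 1/5.37465e+12)) m/s ≈ 21.17 m/s = 21.17 m/s.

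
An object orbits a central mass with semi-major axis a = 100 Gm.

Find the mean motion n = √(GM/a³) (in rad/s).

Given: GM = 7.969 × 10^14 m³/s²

Convert to SI: a = 100 Gm = 1e+11 m.
n = √(GM / a³).
n = √(7.969e+14 / (1e+11)³) rad/s ≈ 8.927e-10 rad/s.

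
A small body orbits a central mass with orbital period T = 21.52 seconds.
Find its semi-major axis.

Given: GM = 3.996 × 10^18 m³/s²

Invert Kepler's third law: a = (GM · T² / (4π²))^(1/3).
Substituting T = 21.52 s and GM = 3.996e+18 m³/s²:
a = (3.996e+18 · (21.52)² / (4π²))^(1/3) m
a ≈ 3.606e+06 m = 3.606 Mm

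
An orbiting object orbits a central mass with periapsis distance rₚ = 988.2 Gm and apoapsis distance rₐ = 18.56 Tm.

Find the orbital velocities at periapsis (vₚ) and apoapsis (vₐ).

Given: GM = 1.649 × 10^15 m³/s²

Convert to SI: rₚ = 988.2 Gm = 9.882e+11 m; rₐ = 18.56 Tm = 1.856e+13 m.
Use the vis-viva equation v² = GM(2/r − 1/a) with a = (rₚ + rₐ)/2 = (9.882e+11 + 1.856e+13)/2 = 9.7741e+12 m.
vₚ = √(GM · (2/rₚ − 1/a)) = √(1.649e+15 · (2/9.882e+11 − 1/9.7741e+12)) m/s ≈ 56.29 m/s = 56.29 m/s.
vₐ = √(GM · (2/rₐ − 1/a)) = √(1.649e+15 · (2/1.856e+13 − 1/9.7741e+12)) m/s ≈ 2.997 m/s = 2.997 m/s.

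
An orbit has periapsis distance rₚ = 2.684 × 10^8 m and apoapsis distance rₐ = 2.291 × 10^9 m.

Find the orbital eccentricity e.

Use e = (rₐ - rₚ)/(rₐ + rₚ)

e = (rₐ − rₚ) / (rₐ + rₚ).
e = (2.291e+09 − 2.684e+08) / (2.291e+09 + 2.684e+08) = 2.0226e+09 / 2.5594e+09 ≈ 0.7903.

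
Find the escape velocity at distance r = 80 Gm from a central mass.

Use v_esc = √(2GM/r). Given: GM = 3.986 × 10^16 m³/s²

Convert to SI: r = 80 Gm = 8e+10 m.
Escape velocity comes from setting total energy to zero: ½v² − GM/r = 0 ⇒ v_esc = √(2GM / r).
v_esc = √(2 · 3.986e+16 / 8e+10) m/s ≈ 998.2 m/s = 998.2 m/s.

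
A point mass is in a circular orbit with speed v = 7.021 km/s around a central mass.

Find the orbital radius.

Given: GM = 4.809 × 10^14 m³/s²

Convert to SI: v = 7.021 km/s = 7021 m/s.
For a circular orbit, v² = GM / r, so r = GM / v².
r = 4.809e+14 / (7021)² m ≈ 9.756e+06 m = 9.756 × 10^6 m.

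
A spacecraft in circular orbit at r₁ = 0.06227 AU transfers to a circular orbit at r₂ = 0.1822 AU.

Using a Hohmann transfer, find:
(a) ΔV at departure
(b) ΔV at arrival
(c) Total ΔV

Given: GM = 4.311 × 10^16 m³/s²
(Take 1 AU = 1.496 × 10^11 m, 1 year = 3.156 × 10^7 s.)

Convert to SI: r₁ = 0.06227 AU = 9.31559e+09 m; r₂ = 0.1822 AU = 2.72571e+10 m.
Transfer semi-major axis: a_t = (r₁ + r₂)/2 = (9.31559e+09 + 2.72571e+10)/2 = 1.82864e+10 m.
Circular speeds: v₁ = √(GM/r₁) = 2151.21 m/s, v₂ = √(GM/r₂) = 1257.62 m/s.
Transfer speeds (vis-viva v² = GM(2/r − 1/a_t)): v₁ᵗ = 2626.4 m/s, v₂ᵗ = 897.616 m/s.
(a) ΔV₁ = |v₁ᵗ − v₁| ≈ 475.2 m/s = 0.1002 AU/year.
(b) ΔV₂ = |v₂ − v₂ᵗ| ≈ 360 m/s = 0.07595 AU/year.
(c) ΔV_total = ΔV₁ + ΔV₂ ≈ 835.2 m/s = 0.1762 AU/year.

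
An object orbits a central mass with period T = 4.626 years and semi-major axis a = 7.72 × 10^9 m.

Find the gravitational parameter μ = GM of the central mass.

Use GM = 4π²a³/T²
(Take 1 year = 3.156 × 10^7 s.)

Convert to SI: T = 4.626 years = 1.45997e+08 s.
GM = 4π² · a³ / T².
GM = 4π² · (7.72e+09)³ / (1.45997e+08)² m³/s² ≈ 8.522e+14 m³/s² = 8.522 × 10^14 m³/s².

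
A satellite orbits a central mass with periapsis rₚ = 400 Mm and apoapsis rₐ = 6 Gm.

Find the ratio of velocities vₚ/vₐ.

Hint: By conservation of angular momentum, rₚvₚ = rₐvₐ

Convert to SI: rₚ = 400 Mm = 4e+08 m; rₐ = 6 Gm = 6e+09 m.
Conservation of angular momentum gives rₚvₚ = rₐvₐ, so vₚ/vₐ = rₐ/rₚ.
vₚ/vₐ = 6e+09 / 4e+08 ≈ 15.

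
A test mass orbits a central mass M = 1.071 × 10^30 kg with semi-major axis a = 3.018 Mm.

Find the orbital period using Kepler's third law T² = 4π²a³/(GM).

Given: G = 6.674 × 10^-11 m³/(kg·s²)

Convert to SI: a = 3.018 Mm = 3.018e+06 m.
GM = G · M = 6.674e-11 · 1.071e+30 = 7.14785e+19 m³/s².
Kepler's third law: T = 2π √(a³ / GM).
Substituting a = 3.018e+06 m and GM = 7.14785e+19 m³/s²:
T = 2π √((3.018e+06)³ / 7.14785e+19) s
T ≈ 3.896 s = 3.896 seconds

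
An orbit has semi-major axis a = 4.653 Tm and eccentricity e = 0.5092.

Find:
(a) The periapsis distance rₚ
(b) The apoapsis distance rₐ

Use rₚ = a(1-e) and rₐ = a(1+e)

Convert to SI: a = 4.653 Tm = 4.653e+12 m.
(a) rₚ = a(1 − e) = 4.653e+12 · (1 − 0.5092) = 4.653e+12 · 0.4908 ≈ 2.284e+12 m = 2.284 Tm.
(b) rₐ = a(1 + e) = 4.653e+12 · (1 + 0.5092) = 4.653e+12 · 1.5092 ≈ 7.022e+12 m = 7.022 Tm.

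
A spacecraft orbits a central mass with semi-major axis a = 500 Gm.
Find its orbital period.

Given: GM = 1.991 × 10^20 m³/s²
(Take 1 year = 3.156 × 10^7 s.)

Convert to SI: a = 500 Gm = 5e+11 m.
Kepler's third law: T = 2π √(a³ / GM).
Substituting a = 5e+11 m and GM = 1.991e+20 m³/s²:
T = 2π √((5e+11)³ / 1.991e+20) s
T ≈ 1.574e+08 s = 4.988 years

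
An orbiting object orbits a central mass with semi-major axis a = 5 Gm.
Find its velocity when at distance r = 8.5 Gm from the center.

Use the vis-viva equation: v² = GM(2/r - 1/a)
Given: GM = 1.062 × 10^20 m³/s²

Convert to SI: a = 5 Gm = 5e+09 m; r = 8.5 Gm = 8.5e+09 m.
Vis-viva: v = √(GM · (2/r − 1/a)).
2/r − 1/a = 2/8.5e+09 − 1/5e+09 = 3.52941e-11 m⁻¹.
v = √(1.062e+20 · 3.52941e-11) m/s ≈ 6.122e+04 m/s = 61.22 km/s.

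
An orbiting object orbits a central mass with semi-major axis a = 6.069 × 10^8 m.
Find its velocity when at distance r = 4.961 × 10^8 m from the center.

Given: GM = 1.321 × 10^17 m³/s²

Vis-viva: v = √(GM · (2/r − 1/a)).
2/r − 1/a = 2/4.961e+08 − 1/6.069e+08 = 2.38373e-09 m⁻¹.
v = √(1.321e+17 · 2.38373e-09) m/s ≈ 1.775e+04 m/s = 17.75 km/s.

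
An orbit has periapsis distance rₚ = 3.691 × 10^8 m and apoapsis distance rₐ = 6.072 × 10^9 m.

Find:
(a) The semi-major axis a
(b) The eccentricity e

(a) a = (rₚ + rₐ) / 2 = (3.691e+08 + 6.072e+09) / 2 ≈ 3.221e+09 m = 3.221 × 10^9 m.
(b) e = (rₐ − rₚ) / (rₐ + rₚ) = (6.072e+09 − 3.691e+08) / (6.072e+09 + 3.691e+08) ≈ 0.8854.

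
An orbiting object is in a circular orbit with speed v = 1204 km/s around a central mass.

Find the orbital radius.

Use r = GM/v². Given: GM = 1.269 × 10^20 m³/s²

Convert to SI: v = 1204 km/s = 1.204e+06 m/s.
For a circular orbit, v² = GM / r, so r = GM / v².
r = 1.269e+20 / (1.204e+06)² m ≈ 8.754e+07 m = 8.754 × 10^7 m.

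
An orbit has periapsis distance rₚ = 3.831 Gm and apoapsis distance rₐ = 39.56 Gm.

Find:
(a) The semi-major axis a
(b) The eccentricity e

Convert to SI: rₚ = 3.831 Gm = 3.831e+09 m; rₐ = 39.56 Gm = 3.956e+10 m.
(a) a = (rₚ + rₐ) / 2 = (3.831e+09 + 3.956e+10) / 2 ≈ 2.17e+10 m = 21.7 Gm.
(b) e = (rₐ − rₚ) / (rₐ + rₚ) = (3.956e+10 − 3.831e+09) / (3.956e+10 + 3.831e+09) ≈ 0.8234.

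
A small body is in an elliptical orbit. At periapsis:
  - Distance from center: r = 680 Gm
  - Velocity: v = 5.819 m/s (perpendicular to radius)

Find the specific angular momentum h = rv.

Convert to SI: r = 680 Gm = 6.8e+11 m.
With v perpendicular to r, h = r · v.
h = 6.8e+11 · 5.819 m²/s ≈ 3.957e+12 m²/s.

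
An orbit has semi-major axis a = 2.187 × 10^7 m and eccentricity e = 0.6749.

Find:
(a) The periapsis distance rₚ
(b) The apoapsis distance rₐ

(a) rₚ = a(1 − e) = 2.187e+07 · (1 − 0.6749) = 2.187e+07 · 0.3251 ≈ 7.11e+06 m = 7.11 × 10^6 m.
(b) rₐ = a(1 + e) = 2.187e+07 · (1 + 0.6749) = 2.187e+07 · 1.6749 ≈ 3.663e+07 m = 3.663 × 10^7 m.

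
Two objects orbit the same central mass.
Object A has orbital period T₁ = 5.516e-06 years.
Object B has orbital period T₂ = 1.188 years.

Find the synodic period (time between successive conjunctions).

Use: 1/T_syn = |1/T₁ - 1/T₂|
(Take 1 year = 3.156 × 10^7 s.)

Convert to SI: T₁ = 5.516e-06 years = 174.085 s; T₂ = 1.188 years = 3.74933e+07 s.
T_syn = |T₁ · T₂ / (T₁ − T₂)|.
T_syn = |174.085 · 3.74933e+07 / (174.085 − 3.74933e+07)| s ≈ 174.1 s = 5.516e-06 years.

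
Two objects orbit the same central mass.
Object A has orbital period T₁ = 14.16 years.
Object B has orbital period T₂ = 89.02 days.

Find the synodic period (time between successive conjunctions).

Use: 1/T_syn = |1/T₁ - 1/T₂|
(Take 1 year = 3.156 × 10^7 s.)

Convert to SI: T₁ = 14.16 years = 4.4689e+08 s; T₂ = 89.02 days = 7.69133e+06 s.
T_syn = |T₁ · T₂ / (T₁ − T₂)|.
T_syn = |4.4689e+08 · 7.69133e+06 / (4.4689e+08 − 7.69133e+06)| s ≈ 7.826e+06 s = 90.58 days.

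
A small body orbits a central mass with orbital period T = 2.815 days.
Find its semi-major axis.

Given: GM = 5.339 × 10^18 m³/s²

Convert to SI: T = 2.815 days = 243216 s.
Invert Kepler's third law: a = (GM · T² / (4π²))^(1/3).
Substituting T = 243216 s and GM = 5.339e+18 m³/s²:
a = (5.339e+18 · (243216)² / (4π²))^(1/3) m
a ≈ 2e+09 m = 2 Gm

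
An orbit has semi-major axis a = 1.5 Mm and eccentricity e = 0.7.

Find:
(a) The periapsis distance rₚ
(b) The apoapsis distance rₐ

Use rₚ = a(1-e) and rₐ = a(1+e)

Convert to SI: a = 1.5 Mm = 1.5e+06 m.
(a) rₚ = a(1 − e) = 1.5e+06 · (1 − 0.7) = 1.5e+06 · 0.3 ≈ 4.5e+05 m = 450 km.
(b) rₐ = a(1 + e) = 1.5e+06 · (1 + 0.7) = 1.5e+06 · 1.7 ≈ 2.55e+06 m = 2.55 Mm.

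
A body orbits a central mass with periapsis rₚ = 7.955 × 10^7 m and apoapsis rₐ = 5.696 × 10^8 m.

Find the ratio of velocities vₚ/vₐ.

Conservation of angular momentum gives rₚvₚ = rₐvₐ, so vₚ/vₐ = rₐ/rₚ.
vₚ/vₐ = 5.696e+08 / 7.955e+07 ≈ 7.16.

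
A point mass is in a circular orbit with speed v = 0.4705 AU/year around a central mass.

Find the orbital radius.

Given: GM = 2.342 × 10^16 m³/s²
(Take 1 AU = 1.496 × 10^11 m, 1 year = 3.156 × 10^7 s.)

Convert to SI: v = 0.4705 AU/year = 2230.25 m/s.
For a circular orbit, v² = GM / r, so r = GM / v².
r = 2.342e+16 / (2230.25)² m ≈ 4.708e+09 m = 0.03147 AU.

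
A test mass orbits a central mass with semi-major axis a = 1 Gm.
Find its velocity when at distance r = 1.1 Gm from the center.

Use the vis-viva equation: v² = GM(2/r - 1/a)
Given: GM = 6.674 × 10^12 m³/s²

Convert to SI: a = 1 Gm = 1e+09 m; r = 1.1 Gm = 1.1e+09 m.
Vis-viva: v = √(GM · (2/r − 1/a)).
2/r − 1/a = 2/1.1e+09 − 1/1e+09 = 8.18182e-10 m⁻¹.
v = √(6.674e+12 · 8.18182e-10) m/s ≈ 73.9 m/s = 73.9 m/s.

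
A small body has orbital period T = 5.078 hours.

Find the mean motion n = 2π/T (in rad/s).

Convert to SI: T = 5.078 hours = 18280.8 s.
n = 2π / T.
n = 2π / 18280.8 s ≈ 0.0003437 rad/s.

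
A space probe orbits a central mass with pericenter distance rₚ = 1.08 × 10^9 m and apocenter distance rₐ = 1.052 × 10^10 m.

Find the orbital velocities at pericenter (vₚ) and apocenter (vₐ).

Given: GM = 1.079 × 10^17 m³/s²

Use the vis-viva equation v² = GM(2/r − 1/a) with a = (rₚ + rₐ)/2 = (1.08e+09 + 1.052e+10)/2 = 5.8e+09 m.
vₚ = √(GM · (2/rₚ − 1/a)) = √(1.079e+17 · (2/1.08e+09 − 1/5.8e+09)) m/s ≈ 1.346e+04 m/s = 13.46 km/s.
vₐ = √(GM · (2/rₐ − 1/a)) = √(1.079e+17 · (2/1.052e+10 − 1/5.8e+09)) m/s ≈ 1382 m/s = 1.382 km/s.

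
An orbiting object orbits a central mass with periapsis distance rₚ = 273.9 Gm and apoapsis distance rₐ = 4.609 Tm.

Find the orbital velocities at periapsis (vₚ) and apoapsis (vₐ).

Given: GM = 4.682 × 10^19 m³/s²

Convert to SI: rₚ = 273.9 Gm = 2.739e+11 m; rₐ = 4.609 Tm = 4.609e+12 m.
Use the vis-viva equation v² = GM(2/r − 1/a) with a = (rₚ + rₐ)/2 = (2.739e+11 + 4.609e+12)/2 = 2.44145e+12 m.
vₚ = √(GM · (2/rₚ − 1/a)) = √(4.682e+19 · (2/2.739e+11 − 1/2.44145e+12)) m/s ≈ 1.796e+04 m/s = 17.96 km/s.
vₐ = √(GM · (2/rₐ − 1/a)) = √(4.682e+19 · (2/4.609e+12 − 1/2.44145e+12)) m/s ≈ 1068 m/s = 1.068 km/s.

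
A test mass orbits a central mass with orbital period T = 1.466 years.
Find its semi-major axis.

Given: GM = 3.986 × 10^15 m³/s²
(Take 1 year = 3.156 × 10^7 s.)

Convert to SI: T = 1.466 years = 4.6267e+07 s.
Invert Kepler's third law: a = (GM · T² / (4π²))^(1/3).
Substituting T = 4.6267e+07 s and GM = 3.986e+15 m³/s²:
a = (3.986e+15 · (4.6267e+07)² / (4π²))^(1/3) m
a ≈ 6.001e+09 m = 6.001 Gm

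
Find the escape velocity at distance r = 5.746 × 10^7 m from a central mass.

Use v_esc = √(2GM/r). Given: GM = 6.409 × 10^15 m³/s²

Escape velocity comes from setting total energy to zero: ½v² − GM/r = 0 ⇒ v_esc = √(2GM / r).
v_esc = √(2 · 6.409e+15 / 5.746e+07) m/s ≈ 1.494e+04 m/s = 14.94 km/s.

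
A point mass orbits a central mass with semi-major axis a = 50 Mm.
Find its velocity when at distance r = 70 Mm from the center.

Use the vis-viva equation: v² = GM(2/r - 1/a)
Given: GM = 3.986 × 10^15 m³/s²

Convert to SI: a = 50 Mm = 5e+07 m; r = 70 Mm = 7e+07 m.
Vis-viva: v = √(GM · (2/r − 1/a)).
2/r − 1/a = 2/7e+07 − 1/5e+07 = 8.57143e-09 m⁻¹.
v = √(3.986e+15 · 8.57143e-09) m/s ≈ 5845 m/s = 5.845 km/s.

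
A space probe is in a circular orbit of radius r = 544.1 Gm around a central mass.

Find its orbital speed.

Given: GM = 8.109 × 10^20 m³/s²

Convert to SI: r = 544.1 Gm = 5.441e+11 m.
For a circular orbit, gravity supplies the centripetal force, so v = √(GM / r).
v = √(8.109e+20 / 5.441e+11) m/s ≈ 3.861e+04 m/s = 38.61 km/s.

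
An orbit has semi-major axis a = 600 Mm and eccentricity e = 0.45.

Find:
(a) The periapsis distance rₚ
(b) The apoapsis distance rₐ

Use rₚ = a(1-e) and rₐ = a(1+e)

Convert to SI: a = 600 Mm = 6e+08 m.
(a) rₚ = a(1 − e) = 6e+08 · (1 − 0.45) = 6e+08 · 0.55 ≈ 3.3e+08 m = 330 Mm.
(b) rₐ = a(1 + e) = 6e+08 · (1 + 0.45) = 6e+08 · 1.45 ≈ 8.7e+08 m = 870 Mm.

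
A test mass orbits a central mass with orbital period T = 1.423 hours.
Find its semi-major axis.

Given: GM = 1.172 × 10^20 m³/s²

Convert to SI: T = 1.423 hours = 5122.8 s.
Invert Kepler's third law: a = (GM · T² / (4π²))^(1/3).
Substituting T = 5122.8 s and GM = 1.172e+20 m³/s²:
a = (1.172e+20 · (5122.8)² / (4π²))^(1/3) m
a ≈ 4.271e+08 m = 4.271 × 10^8 m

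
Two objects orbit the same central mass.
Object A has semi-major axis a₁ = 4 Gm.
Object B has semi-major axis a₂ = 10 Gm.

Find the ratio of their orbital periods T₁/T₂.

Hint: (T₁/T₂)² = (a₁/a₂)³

Convert to SI: a₁ = 4 Gm = 4e+09 m; a₂ = 10 Gm = 1e+10 m.
From Kepler's third law, (T₁/T₂)² = (a₁/a₂)³, so T₁/T₂ = (a₁/a₂)^(3/2).
a₁/a₂ = 4e+09 / 1e+10 = 0.4.
T₁/T₂ = (0.4)^(3/2) ≈ 0.253.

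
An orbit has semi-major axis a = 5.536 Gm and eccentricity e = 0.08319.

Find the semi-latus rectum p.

Convert to SI: a = 5.536 Gm = 5.536e+09 m.
p = a (1 − e²).
p = 5.536e+09 · (1 − (0.08319)²) = 5.536e+09 · 0.993079 ≈ 5.498e+09 m = 5.498 Gm.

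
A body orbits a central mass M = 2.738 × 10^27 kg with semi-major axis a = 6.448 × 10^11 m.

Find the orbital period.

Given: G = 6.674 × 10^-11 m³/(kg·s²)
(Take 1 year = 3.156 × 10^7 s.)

GM = G · M = 6.674e-11 · 2.738e+27 = 1.82734e+17 m³/s².
Kepler's third law: T = 2π √(a³ / GM).
Substituting a = 6.448e+11 m and GM = 1.82734e+17 m³/s²:
T = 2π √((6.448e+11)³ / 1.82734e+17) s
T ≈ 7.61e+09 s = 241.1 years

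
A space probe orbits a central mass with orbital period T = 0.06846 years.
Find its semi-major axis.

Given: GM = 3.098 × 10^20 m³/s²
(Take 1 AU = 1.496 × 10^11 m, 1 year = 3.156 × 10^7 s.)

Convert to SI: T = 0.06846 years = 2.1606e+06 s.
Invert Kepler's third law: a = (GM · T² / (4π²))^(1/3).
Substituting T = 2.1606e+06 s and GM = 3.098e+20 m³/s²:
a = (3.098e+20 · (2.1606e+06)² / (4π²))^(1/3) m
a ≈ 3.321e+10 m = 0.222 AU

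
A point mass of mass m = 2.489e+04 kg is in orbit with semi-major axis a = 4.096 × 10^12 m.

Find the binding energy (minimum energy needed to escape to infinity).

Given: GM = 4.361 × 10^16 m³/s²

Total orbital energy is E = −GMm/(2a); binding energy is E_bind = −E = GMm/(2a).
E_bind = 4.361e+16 · 2.489e+04 / (2 · 4.096e+12) J ≈ 1.325e+08 J = 132.5 MJ.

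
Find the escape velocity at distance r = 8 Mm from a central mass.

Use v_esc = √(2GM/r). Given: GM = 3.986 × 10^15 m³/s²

Convert to SI: r = 8 Mm = 8e+06 m.
Escape velocity comes from setting total energy to zero: ½v² − GM/r = 0 ⇒ v_esc = √(2GM / r).
v_esc = √(2 · 3.986e+15 / 8e+06) m/s ≈ 3.157e+04 m/s = 31.57 km/s.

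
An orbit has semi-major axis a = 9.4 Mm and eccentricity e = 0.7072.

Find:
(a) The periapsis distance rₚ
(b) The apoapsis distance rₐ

Convert to SI: a = 9.4 Mm = 9.4e+06 m.
(a) rₚ = a(1 − e) = 9.4e+06 · (1 − 0.7072) = 9.4e+06 · 0.2928 ≈ 2.752e+06 m = 2.752 Mm.
(b) rₐ = a(1 + e) = 9.4e+06 · (1 + 0.7072) = 9.4e+06 · 1.7072 ≈ 1.605e+07 m = 16.05 Mm.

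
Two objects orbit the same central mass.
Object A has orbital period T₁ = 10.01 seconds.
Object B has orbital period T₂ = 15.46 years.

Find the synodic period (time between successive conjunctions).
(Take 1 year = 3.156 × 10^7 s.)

Convert to SI: T₂ = 15.46 years = 4.87918e+08 s.
T_syn = |T₁ · T₂ / (T₁ − T₂)|.
T_syn = |10.01 · 4.87918e+08 / (10.01 − 4.87918e+08)| s ≈ 10.01 s = 10.01 seconds.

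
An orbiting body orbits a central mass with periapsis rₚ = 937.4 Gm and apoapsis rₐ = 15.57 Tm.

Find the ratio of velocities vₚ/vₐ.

Convert to SI: rₚ = 937.4 Gm = 9.374e+11 m; rₐ = 15.57 Tm = 1.557e+13 m.
Conservation of angular momentum gives rₚvₚ = rₐvₐ, so vₚ/vₐ = rₐ/rₚ.
vₚ/vₐ = 1.557e+13 / 9.374e+11 ≈ 16.61.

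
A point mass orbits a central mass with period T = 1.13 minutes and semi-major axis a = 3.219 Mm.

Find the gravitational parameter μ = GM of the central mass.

Convert to SI: T = 1.13 minutes = 67.8 s; a = 3.219 Mm = 3.219e+06 m.
GM = 4π² · a³ / T².
GM = 4π² · (3.219e+06)³ / (67.8)² m³/s² ≈ 2.865e+17 m³/s² = 2.865 × 10^17 m³/s².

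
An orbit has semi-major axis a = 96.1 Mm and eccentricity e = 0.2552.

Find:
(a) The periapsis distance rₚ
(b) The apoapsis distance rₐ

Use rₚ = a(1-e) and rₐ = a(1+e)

Convert to SI: a = 96.1 Mm = 9.61e+07 m.
(a) rₚ = a(1 − e) = 9.61e+07 · (1 − 0.2552) = 9.61e+07 · 0.7448 ≈ 7.158e+07 m = 71.58 Mm.
(b) rₐ = a(1 + e) = 9.61e+07 · (1 + 0.2552) = 9.61e+07 · 1.2552 ≈ 1.206e+08 m = 120.6 Mm.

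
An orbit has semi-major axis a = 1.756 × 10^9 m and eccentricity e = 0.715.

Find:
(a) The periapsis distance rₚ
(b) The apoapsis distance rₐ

(a) rₚ = a(1 − e) = 1.756e+09 · (1 − 0.715) = 1.756e+09 · 0.285 ≈ 5.005e+08 m = 5.005 × 10^8 m.
(b) rₐ = a(1 + e) = 1.756e+09 · (1 + 0.715) = 1.756e+09 · 1.715 ≈ 3.012e+09 m = 3.012 × 10^9 m.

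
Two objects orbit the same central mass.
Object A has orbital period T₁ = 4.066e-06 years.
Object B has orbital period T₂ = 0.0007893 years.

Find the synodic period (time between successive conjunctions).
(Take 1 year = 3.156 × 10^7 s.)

Convert to SI: T₁ = 4.066e-06 years = 128.323 s; T₂ = 0.0007893 years = 24910.3 s.
T_syn = |T₁ · T₂ / (T₁ − T₂)|.
T_syn = |128.323 · 24910.3 / (128.323 − 24910.3)| s ≈ 129 s = 4.087e-06 years.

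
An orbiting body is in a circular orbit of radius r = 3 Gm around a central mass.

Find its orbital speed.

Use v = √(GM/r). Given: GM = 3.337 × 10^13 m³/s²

Convert to SI: r = 3 Gm = 3e+09 m.
For a circular orbit, gravity supplies the centripetal force, so v = √(GM / r).
v = √(3.337e+13 / 3e+09) m/s ≈ 105.5 m/s = 105.5 m/s.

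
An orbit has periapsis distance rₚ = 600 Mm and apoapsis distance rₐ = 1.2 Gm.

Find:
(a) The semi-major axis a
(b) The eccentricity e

Convert to SI: rₚ = 600 Mm = 6e+08 m; rₐ = 1.2 Gm = 1.2e+09 m.
(a) a = (rₚ + rₐ) / 2 = (6e+08 + 1.2e+09) / 2 ≈ 9e+08 m = 900 Mm.
(b) e = (rₐ − rₚ) / (rₐ + rₚ) = (1.2e+09 − 6e+08) / (1.2e+09 + 6e+08) ≈ 0.3333.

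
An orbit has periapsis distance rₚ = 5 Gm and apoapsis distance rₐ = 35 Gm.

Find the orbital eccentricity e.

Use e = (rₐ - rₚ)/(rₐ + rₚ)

Convert to SI: rₚ = 5 Gm = 5e+09 m; rₐ = 35 Gm = 3.5e+10 m.
e = (rₐ − rₚ) / (rₐ + rₚ).
e = (3.5e+10 − 5e+09) / (3.5e+10 + 5e+09) = 3e+10 / 4e+10 ≈ 0.75.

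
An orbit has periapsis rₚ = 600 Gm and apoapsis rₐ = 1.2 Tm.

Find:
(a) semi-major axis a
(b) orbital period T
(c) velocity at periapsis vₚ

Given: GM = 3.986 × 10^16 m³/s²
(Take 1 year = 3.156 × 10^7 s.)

Convert to SI: rₚ = 600 Gm = 6e+11 m; rₐ = 1.2 Tm = 1.2e+12 m.
(a) a = (rₚ + rₐ)/2 = (6e+11 + 1.2e+12)/2 ≈ 9e+11 m
(b) With a = (rₚ + rₐ)/2 = 9e+11 m, T = 2π √(a³/GM) = 2π √((9e+11)³/3.986e+16) s ≈ 2.687e+10 s
(c) With a = (rₚ + rₐ)/2 = 9e+11 m, vₚ = √(GM (2/rₚ − 1/a)) = √(3.986e+16 · (2/6e+11 − 1/9e+11)) m/s ≈ 297.6 m/s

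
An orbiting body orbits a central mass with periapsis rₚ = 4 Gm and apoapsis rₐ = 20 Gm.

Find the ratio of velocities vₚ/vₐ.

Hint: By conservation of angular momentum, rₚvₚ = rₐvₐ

Convert to SI: rₚ = 4 Gm = 4e+09 m; rₐ = 20 Gm = 2e+10 m.
Conservation of angular momentum gives rₚvₚ = rₐvₐ, so vₚ/vₐ = rₐ/rₚ.
vₚ/vₐ = 2e+10 / 4e+09 ≈ 5.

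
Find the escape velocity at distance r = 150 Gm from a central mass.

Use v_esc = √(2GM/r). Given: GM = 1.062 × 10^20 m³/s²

Convert to SI: r = 150 Gm = 1.5e+11 m.
Escape velocity comes from setting total energy to zero: ½v² − GM/r = 0 ⇒ v_esc = √(2GM / r).
v_esc = √(2 · 1.062e+20 / 1.5e+11) m/s ≈ 3.763e+04 m/s = 37.63 km/s.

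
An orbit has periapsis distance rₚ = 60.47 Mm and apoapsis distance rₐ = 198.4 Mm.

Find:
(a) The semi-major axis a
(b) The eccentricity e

Convert to SI: rₚ = 60.47 Mm = 6.047e+07 m; rₐ = 198.4 Mm = 1.984e+08 m.
(a) a = (rₚ + rₐ) / 2 = (6.047e+07 + 1.984e+08) / 2 ≈ 1.294e+08 m = 129.4 Mm.
(b) e = (rₐ − rₚ) / (rₐ + rₚ) = (1.984e+08 − 6.047e+07) / (1.984e+08 + 6.047e+07) ≈ 0.5328.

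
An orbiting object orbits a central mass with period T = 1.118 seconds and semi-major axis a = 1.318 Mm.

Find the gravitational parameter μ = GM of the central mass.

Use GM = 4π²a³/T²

Convert to SI: a = 1.318 Mm = 1.318e+06 m.
GM = 4π² · a³ / T².
GM = 4π² · (1.318e+06)³ / (1.118)² m³/s² ≈ 7.231e+19 m³/s² = 7.231 × 10^19 m³/s².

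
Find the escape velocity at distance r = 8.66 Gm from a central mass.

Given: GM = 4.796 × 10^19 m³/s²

Convert to SI: r = 8.66 Gm = 8.66e+09 m.
Escape velocity comes from setting total energy to zero: ½v² − GM/r = 0 ⇒ v_esc = √(2GM / r).
v_esc = √(2 · 4.796e+19 / 8.66e+09) m/s ≈ 1.052e+05 m/s = 105.2 km/s.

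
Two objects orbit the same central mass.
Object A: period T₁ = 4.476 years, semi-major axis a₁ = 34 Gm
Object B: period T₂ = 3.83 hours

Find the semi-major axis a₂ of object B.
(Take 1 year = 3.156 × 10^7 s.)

Convert to SI: T₁ = 4.476 years = 1.41263e+08 s; a₁ = 34 Gm = 3.4e+10 m; T₂ = 3.83 hours = 13788 s.
Kepler's third law: (T₁/T₂)² = (a₁/a₂)³ ⇒ a₂ = a₁ · (T₂/T₁)^(2/3).
T₂/T₁ = 13788 / 1.41263e+08 = 9.76055e-05.
a₂ = 3.4e+10 · (9.76055e-05)^(2/3) m ≈ 7.208e+07 m = 72.08 Mm.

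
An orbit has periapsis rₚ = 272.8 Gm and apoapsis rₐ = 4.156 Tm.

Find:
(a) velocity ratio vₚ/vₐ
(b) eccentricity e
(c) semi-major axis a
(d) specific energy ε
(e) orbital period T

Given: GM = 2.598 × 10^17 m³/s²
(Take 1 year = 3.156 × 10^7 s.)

Convert to SI: rₚ = 272.8 Gm = 2.728e+11 m; rₐ = 4.156 Tm = 4.156e+12 m.
(a) Conservation of angular momentum (rₚvₚ = rₐvₐ) gives vₚ/vₐ = rₐ/rₚ = 4.156e+12/2.728e+11 ≈ 15.23
(b) e = (rₐ − rₚ)/(rₐ + rₚ) = (4.156e+12 − 2.728e+11)/(4.156e+12 + 2.728e+11) ≈ 0.8768
(c) a = (rₚ + rₐ)/2 = (2.728e+11 + 4.156e+12)/2 ≈ 2.214e+12 m
(d) With a = (rₚ + rₐ)/2 = 2.2144e+12 m, ε = −GM/(2a) = −2.598e+17/(2 · 2.2144e+12) J/kg ≈ -5.866e+04 J/kg
(e) With a = (rₚ + rₐ)/2 = 2.2144e+12 m, T = 2π √(a³/GM) = 2π √((2.2144e+12)³/2.598e+17) s ≈ 4.062e+10 s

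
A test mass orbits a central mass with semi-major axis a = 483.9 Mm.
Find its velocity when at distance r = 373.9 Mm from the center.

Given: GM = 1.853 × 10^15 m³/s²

Convert to SI: a = 483.9 Mm = 4.839e+08 m; r = 373.9 Mm = 3.739e+08 m.
Vis-viva: v = √(GM · (2/r − 1/a)).
2/r − 1/a = 2/3.739e+08 − 1/4.839e+08 = 3.28248e-09 m⁻¹.
v = √(1.853e+15 · 3.28248e-09) m/s ≈ 2466 m/s = 2.466 km/s.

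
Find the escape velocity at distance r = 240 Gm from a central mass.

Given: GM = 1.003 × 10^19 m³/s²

Convert to SI: r = 240 Gm = 2.4e+11 m.
Escape velocity comes from setting total energy to zero: ½v² − GM/r = 0 ⇒ v_esc = √(2GM / r).
v_esc = √(2 · 1.003e+19 / 2.4e+11) m/s ≈ 9142 m/s = 9.142 km/s.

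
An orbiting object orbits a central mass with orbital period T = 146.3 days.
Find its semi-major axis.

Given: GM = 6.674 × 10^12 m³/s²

Convert to SI: T = 146.3 days = 1.26403e+07 s.
Invert Kepler's third law: a = (GM · T² / (4π²))^(1/3).
Substituting T = 1.26403e+07 s and GM = 6.674e+12 m³/s²:
a = (6.674e+12 · (1.26403e+07)² / (4π²))^(1/3) m
a ≈ 3e+08 m = 300 Mm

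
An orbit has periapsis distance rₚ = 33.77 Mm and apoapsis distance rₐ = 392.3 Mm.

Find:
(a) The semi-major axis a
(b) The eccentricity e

Convert to SI: rₚ = 33.77 Mm = 3.377e+07 m; rₐ = 392.3 Mm = 3.923e+08 m.
(a) a = (rₚ + rₐ) / 2 = (3.377e+07 + 3.923e+08) / 2 ≈ 2.13e+08 m = 213 Mm.
(b) e = (rₐ − rₚ) / (rₐ + rₚ) = (3.923e+08 − 3.377e+07) / (3.923e+08 + 3.377e+07) ≈ 0.8415.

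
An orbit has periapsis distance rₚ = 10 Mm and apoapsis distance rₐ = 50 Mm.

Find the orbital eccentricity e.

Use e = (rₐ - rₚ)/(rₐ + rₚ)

Convert to SI: rₚ = 10 Mm = 1e+07 m; rₐ = 50 Mm = 5e+07 m.
e = (rₐ − rₚ) / (rₐ + rₚ).
e = (5e+07 − 1e+07) / (5e+07 + 1e+07) = 4e+07 / 6e+07 ≈ 0.6667.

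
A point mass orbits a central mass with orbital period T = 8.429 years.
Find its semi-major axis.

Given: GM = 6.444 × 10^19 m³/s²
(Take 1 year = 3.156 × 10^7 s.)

Convert to SI: T = 8.429 years = 2.66019e+08 s.
Invert Kepler's third law: a = (GM · T² / (4π²))^(1/3).
Substituting T = 2.66019e+08 s and GM = 6.444e+19 m³/s²:
a = (6.444e+19 · (2.66019e+08)² / (4π²))^(1/3) m
a ≈ 4.87e+11 m = 487 Gm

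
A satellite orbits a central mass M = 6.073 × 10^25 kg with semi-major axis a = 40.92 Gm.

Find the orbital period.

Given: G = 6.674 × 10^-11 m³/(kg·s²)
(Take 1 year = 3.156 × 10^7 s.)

Convert to SI: a = 40.92 Gm = 4.092e+10 m.
GM = G · M = 6.674e-11 · 6.073e+25 = 4.05312e+15 m³/s².
Kepler's third law: T = 2π √(a³ / GM).
Substituting a = 4.092e+10 m and GM = 4.05312e+15 m³/s²:
T = 2π √((4.092e+10)³ / 4.05312e+15) s
T ≈ 8.169e+08 s = 25.89 years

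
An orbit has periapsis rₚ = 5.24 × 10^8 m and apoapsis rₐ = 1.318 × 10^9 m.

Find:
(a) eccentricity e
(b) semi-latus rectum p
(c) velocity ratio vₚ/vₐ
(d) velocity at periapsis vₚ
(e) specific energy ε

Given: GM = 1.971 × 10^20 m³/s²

(a) e = (rₐ − rₚ)/(rₐ + rₚ) = (1.318e+09 − 5.24e+08)/(1.318e+09 + 5.24e+08) ≈ 0.4311
(b) From a = (rₚ + rₐ)/2 = 9.21e+08 m and e = (rₐ − rₚ)/(rₐ + rₚ) = 0.431053, p = a(1 − e²) = 9.21e+08 · (1 − (0.431053)²) ≈ 7.499e+08 m
(c) Conservation of angular momentum (rₚvₚ = rₐvₐ) gives vₚ/vₐ = rₐ/rₚ = 1.318e+09/5.24e+08 ≈ 2.515
(d) With a = (rₚ + rₐ)/2 = 9.21e+08 m, vₚ = √(GM (2/rₚ − 1/a)) = √(1.971e+20 · (2/5.24e+08 − 1/9.21e+08)) m/s ≈ 7.337e+05 m/s
(e) With a = (rₚ + rₐ)/2 = 9.21e+08 m, ε = −GM/(2a) = −1.971e+20/(2 · 9.21e+08) J/kg ≈ -1.07e+11 J/kg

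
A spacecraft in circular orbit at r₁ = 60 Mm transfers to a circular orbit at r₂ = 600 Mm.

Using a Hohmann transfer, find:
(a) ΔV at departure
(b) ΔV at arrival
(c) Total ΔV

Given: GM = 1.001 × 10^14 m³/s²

Convert to SI: r₁ = 60 Mm = 6e+07 m; r₂ = 600 Mm = 6e+08 m.
Transfer semi-major axis: a_t = (r₁ + r₂)/2 = (6e+07 + 6e+08)/2 = 3.3e+08 m.
Circular speeds: v₁ = √(GM/r₁) = 1291.64 m/s, v₂ = √(GM/r₂) = 408.452 m/s.
Transfer speeds (vis-viva v² = GM(2/r − 1/a_t)): v₁ᵗ = 1741.65 m/s, v₂ᵗ = 174.165 m/s.
(a) ΔV₁ = |v₁ᵗ − v₁| ≈ 450 m/s = 450 m/s.
(b) ΔV₂ = |v₂ − v₂ᵗ| ≈ 234.3 m/s = 234.3 m/s.
(c) ΔV_total = ΔV₁ + ΔV₂ ≈ 684.3 m/s = 684.3 m/s.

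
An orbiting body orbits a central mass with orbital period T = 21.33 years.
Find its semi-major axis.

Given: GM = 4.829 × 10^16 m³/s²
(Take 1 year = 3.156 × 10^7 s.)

Convert to SI: T = 21.33 years = 6.73175e+08 s.
Invert Kepler's third law: a = (GM · T² / (4π²))^(1/3).
Substituting T = 6.73175e+08 s and GM = 4.829e+16 m³/s²:
a = (4.829e+16 · (6.73175e+08)² / (4π²))^(1/3) m
a ≈ 8.215e+10 m = 8.215 × 10^10 m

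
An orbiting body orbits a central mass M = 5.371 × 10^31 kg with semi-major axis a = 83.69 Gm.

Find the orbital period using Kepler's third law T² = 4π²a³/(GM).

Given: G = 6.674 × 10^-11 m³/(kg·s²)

Convert to SI: a = 83.69 Gm = 8.369e+10 m.
GM = G · M = 6.674e-11 · 5.371e+31 = 3.58461e+21 m³/s².
Kepler's third law: T = 2π √(a³ / GM).
Substituting a = 8.369e+10 m and GM = 3.58461e+21 m³/s²:
T = 2π √((8.369e+10)³ / 3.58461e+21) s
T ≈ 2.541e+06 s = 29.41 days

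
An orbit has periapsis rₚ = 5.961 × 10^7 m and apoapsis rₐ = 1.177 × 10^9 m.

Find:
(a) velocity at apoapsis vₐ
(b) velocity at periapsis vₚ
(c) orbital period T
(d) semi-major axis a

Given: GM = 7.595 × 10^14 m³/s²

(a) With a = (rₚ + rₐ)/2 = 6.18305e+08 m, vₐ = √(GM (2/rₐ − 1/a)) = √(7.595e+14 · (2/1.177e+09 − 1/6.18305e+08)) m/s ≈ 249.4 m/s
(b) With a = (rₚ + rₐ)/2 = 6.18305e+08 m, vₚ = √(GM (2/rₚ − 1/a)) = √(7.595e+14 · (2/5.961e+07 − 1/6.18305e+08)) m/s ≈ 4925 m/s
(c) With a = (rₚ + rₐ)/2 = 6.18305e+08 m, T = 2π √(a³/GM) = 2π √((6.18305e+08)³/7.595e+14) s ≈ 3.505e+06 s
(d) a = (rₚ + rₐ)/2 = (5.961e+07 + 1.177e+09)/2 ≈ 6.183e+08 m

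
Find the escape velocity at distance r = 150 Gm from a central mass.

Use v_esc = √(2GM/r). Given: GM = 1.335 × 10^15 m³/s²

Convert to SI: r = 150 Gm = 1.5e+11 m.
Escape velocity comes from setting total energy to zero: ½v² − GM/r = 0 ⇒ v_esc = √(2GM / r).
v_esc = √(2 · 1.335e+15 / 1.5e+11) m/s ≈ 133.4 m/s = 133.4 m/s.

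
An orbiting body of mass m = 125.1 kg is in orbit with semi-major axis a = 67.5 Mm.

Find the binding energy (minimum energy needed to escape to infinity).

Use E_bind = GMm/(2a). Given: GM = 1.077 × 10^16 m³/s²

Convert to SI: a = 67.5 Mm = 6.75e+07 m.
Total orbital energy is E = −GMm/(2a); binding energy is E_bind = −E = GMm/(2a).
E_bind = 1.077e+16 · 125.1 / (2 · 6.75e+07) J ≈ 9.98e+09 J = 9.98 GJ.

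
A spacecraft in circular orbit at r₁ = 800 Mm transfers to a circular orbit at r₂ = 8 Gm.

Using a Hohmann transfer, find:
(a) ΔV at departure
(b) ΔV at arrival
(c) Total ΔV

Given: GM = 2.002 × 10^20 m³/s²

Convert to SI: r₁ = 800 Mm = 8e+08 m; r₂ = 8 Gm = 8e+09 m.
Transfer semi-major axis: a_t = (r₁ + r₂)/2 = (8e+08 + 8e+09)/2 = 4.4e+09 m.
Circular speeds: v₁ = √(GM/r₁) = 500250 m/s, v₂ = √(GM/r₂) = 158193 m/s.
Transfer speeds (vis-viva v² = GM(2/r − 1/a_t)): v₁ᵗ = 674537 m/s, v₂ᵗ = 67453.7 m/s.
(a) ΔV₁ = |v₁ᵗ − v₁| ≈ 1.743e+05 m/s = 174.3 km/s.
(b) ΔV₂ = |v₂ − v₂ᵗ| ≈ 9.074e+04 m/s = 90.74 km/s.
(c) ΔV_total = ΔV₁ + ΔV₂ ≈ 2.65e+05 m/s = 265 km/s.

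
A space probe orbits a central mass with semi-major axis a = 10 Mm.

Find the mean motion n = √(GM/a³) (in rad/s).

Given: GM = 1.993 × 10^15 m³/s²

Convert to SI: a = 10 Mm = 1e+07 m.
n = √(GM / a³).
n = √(1.993e+15 / (1e+07)³) rad/s ≈ 0.001412 rad/s.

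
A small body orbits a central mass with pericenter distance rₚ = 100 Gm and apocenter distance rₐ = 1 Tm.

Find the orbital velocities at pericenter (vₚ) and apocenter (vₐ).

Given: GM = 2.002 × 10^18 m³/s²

Convert to SI: rₚ = 100 Gm = 1e+11 m; rₐ = 1 Tm = 1e+12 m.
Use the vis-viva equation v² = GM(2/r − 1/a) with a = (rₚ + rₐ)/2 = (1e+11 + 1e+12)/2 = 5.5e+11 m.
vₚ = √(GM · (2/rₚ − 1/a)) = √(2.002e+18 · (2/1e+11 − 1/5.5e+11)) m/s ≈ 6033 m/s = 6.033 km/s.
vₐ = √(GM · (2/rₐ − 1/a)) = √(2.002e+18 · (2/1e+12 − 1/5.5e+11)) m/s ≈ 603.3 m/s = 603.3 m/s.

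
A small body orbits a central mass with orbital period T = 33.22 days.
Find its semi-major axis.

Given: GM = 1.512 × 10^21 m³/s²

Convert to SI: T = 33.22 days = 2.87021e+06 s.
Invert Kepler's third law: a = (GM · T² / (4π²))^(1/3).
Substituting T = 2.87021e+06 s and GM = 1.512e+21 m³/s²:
a = (1.512e+21 · (2.87021e+06)² / (4π²))^(1/3) m
a ≈ 6.808e+10 m = 6.808 × 10^10 m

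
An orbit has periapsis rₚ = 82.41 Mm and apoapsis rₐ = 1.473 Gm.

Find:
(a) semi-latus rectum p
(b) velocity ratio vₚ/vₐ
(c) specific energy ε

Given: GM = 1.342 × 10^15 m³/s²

Convert to SI: rₚ = 82.41 Mm = 8.241e+07 m; rₐ = 1.473 Gm = 1.473e+09 m.
(a) From a = (rₚ + rₐ)/2 = 7.77705e+08 m and e = (rₐ − rₚ)/(rₐ + rₚ) = 0.894034, p = a(1 − e²) = 7.77705e+08 · (1 − (0.894034)²) ≈ 1.561e+08 m
(b) Conservation of angular momentum (rₚvₚ = rₐvₐ) gives vₚ/vₐ = rₐ/rₚ = 1.473e+09/8.241e+07 ≈ 17.87
(c) With a = (rₚ + rₐ)/2 = 7.77705e+08 m, ε = −GM/(2a) = −1.342e+15/(2 · 7.77705e+08) J/kg ≈ -8.628e+05 J/kg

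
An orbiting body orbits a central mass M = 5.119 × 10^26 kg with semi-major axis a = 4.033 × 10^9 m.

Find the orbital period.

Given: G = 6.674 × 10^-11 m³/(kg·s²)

GM = G · M = 6.674e-11 · 5.119e+26 = 3.41642e+16 m³/s².
Kepler's third law: T = 2π √(a³ / GM).
Substituting a = 4.033e+09 m and GM = 3.41642e+16 m³/s²:
T = 2π √((4.033e+09)³ / 3.41642e+16) s
T ≈ 8.706e+06 s = 100.8 days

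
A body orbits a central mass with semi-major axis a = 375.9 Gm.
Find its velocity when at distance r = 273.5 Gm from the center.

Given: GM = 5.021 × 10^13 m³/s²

Convert to SI: a = 375.9 Gm = 3.759e+11 m; r = 273.5 Gm = 2.735e+11 m.
Vis-viva: v = √(GM · (2/r − 1/a)).
2/r − 1/a = 2/2.735e+11 − 1/3.759e+11 = 4.65233e-12 m⁻¹.
v = √(5.021e+13 · 4.65233e-12) m/s ≈ 15.28 m/s = 15.28 m/s.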